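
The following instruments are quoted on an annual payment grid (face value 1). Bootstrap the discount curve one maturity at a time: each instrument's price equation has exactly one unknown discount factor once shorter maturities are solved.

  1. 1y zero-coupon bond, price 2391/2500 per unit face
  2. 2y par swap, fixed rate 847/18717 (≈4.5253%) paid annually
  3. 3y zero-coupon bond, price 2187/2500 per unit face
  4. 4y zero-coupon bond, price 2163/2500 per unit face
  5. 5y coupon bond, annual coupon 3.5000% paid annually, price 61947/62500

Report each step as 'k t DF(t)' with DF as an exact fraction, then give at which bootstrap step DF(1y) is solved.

1 1 2391/2500
2 2 9153/10000
3 3 2187/2500
4 4 2163/2500
5 5 1671/2000
DF(1y) is solved at step 1

step 1 [1y] zero: DF = P = 2391/2500 ≈ 0.956400
step 2 [2y] swap r/1=847/18717: DF=(1 − 847/18717·(0.956400))/(1+847/18717) = 9153/10000 ≈ 0.915300
step 3 [3y] zero: DF = P = 2187/2500 ≈ 0.874800
step 4 [4y] zero: DF = P = 2163/2500 ≈ 0.865200
step 5 [5y] bond c/1=7/200: DF=(61947/62500 − 7/200·(0.956400+0.915300+0.874800+0.865200))/(1+7/200) = 1671/2000 ≈ 0.835500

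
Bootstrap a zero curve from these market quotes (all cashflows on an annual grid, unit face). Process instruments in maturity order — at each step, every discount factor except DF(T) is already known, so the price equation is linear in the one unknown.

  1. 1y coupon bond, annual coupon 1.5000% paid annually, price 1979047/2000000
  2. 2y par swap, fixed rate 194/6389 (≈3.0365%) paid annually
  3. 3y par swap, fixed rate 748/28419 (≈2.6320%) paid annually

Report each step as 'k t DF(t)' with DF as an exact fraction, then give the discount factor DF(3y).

1 1 9749/10000
2 2 4709/5000
3 3 2313/2500
DF(3y) = 2313/2500 ≈ 0.925200

step 1 [1y] bond c/1=3/200: DF=(1979047/2000000 − 3/200·(0))/(1+3/200) = 9749/10000 ≈ 0.974900
step 2 [2y] swap r/1=194/6389: DF=(1 − 194/6389·(0.974900))/(1+194/6389) = 4709/5000 ≈ 0.941800
step 3 [3y] swap r/1=748/28419: DF=(1 − 748/28419·(0.974900+0.941800))/(1+748/28419) = 2313/2500 ≈ 0.925200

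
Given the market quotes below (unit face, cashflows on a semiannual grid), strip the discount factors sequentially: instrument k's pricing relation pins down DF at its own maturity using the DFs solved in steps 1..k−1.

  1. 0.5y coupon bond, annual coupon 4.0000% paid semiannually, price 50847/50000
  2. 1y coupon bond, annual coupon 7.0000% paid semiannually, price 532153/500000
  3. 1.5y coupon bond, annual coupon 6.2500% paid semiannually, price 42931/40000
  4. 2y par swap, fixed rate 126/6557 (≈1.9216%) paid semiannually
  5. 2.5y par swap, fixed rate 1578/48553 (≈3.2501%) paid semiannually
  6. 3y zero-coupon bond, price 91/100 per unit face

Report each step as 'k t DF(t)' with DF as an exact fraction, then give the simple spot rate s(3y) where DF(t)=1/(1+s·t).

step 1 [0.5y] bond c/2=1/50: DF=(50847/50000 − 1/50·(0))/(1+1/50) = 997/1000 ≈ 0.997000
step 2 [1y] bond c/2=7/200: DF=(532153/500000 − 7/200·(0.997000))/(1+7/200) = 4973/5000 ≈ 0.994600
step 3 [1.5y] bond c/2=1/32: DF=(42931/40000 − 1/32·(0.997000+0.994600))/(1+1/32) = 2451/2500 ≈ 0.980400
step 4 [2y] swap r/2=63/6557: DF=(1 − 63/6557·(0.997000+0.994600+0.980400))/(1+63/6557) = 4811/5000 ≈ 0.962200
step 5 [2.5y] swap r/2=789/48553: DF=(1 − 789/48553·(0.997000+0.994600+0.980400+0.962200))/(1+789/48553) = 9211/10000 ≈ 0.921100
step 6 [3y] zero: DF = P = 91/100 ≈ 0.910000

1 1/2 997/1000
2 1 4973/5000
3 3/2 2451/2500
4 2 4811/5000
5 5/2 9211/10000
6 3 91/100
s(3y) = (1/(91/100) − 1)/(3) = 3/91 ≈ 3.2967%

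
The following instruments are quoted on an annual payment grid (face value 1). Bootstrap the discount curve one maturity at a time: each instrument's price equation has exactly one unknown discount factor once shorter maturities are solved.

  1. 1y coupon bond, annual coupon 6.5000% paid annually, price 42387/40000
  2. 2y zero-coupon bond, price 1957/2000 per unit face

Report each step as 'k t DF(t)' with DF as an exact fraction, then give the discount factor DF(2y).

1 1 199/200
2 2 1957/2000
DF(2y) = 1957/2000 ≈ 0.978500

step 1 [1y] bond c/1=13/200: DF=(42387/40000 − 13/200·(0))/(1+13/200) = 199/200 ≈ 0.995000
step 2 [2y] zero: DF = P = 1957/2000 ≈ 0.978500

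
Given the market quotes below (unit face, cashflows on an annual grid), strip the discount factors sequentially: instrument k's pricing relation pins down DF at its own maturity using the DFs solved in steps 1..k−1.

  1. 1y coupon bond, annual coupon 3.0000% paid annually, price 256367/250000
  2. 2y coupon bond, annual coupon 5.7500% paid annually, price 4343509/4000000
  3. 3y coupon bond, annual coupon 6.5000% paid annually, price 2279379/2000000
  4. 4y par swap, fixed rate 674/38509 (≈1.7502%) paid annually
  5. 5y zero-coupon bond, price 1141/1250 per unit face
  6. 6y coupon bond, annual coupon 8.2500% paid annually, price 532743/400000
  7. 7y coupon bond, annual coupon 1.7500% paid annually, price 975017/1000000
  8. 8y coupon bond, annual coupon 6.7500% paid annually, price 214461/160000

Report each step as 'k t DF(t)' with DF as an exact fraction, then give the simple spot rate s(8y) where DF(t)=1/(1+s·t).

step 1 [1y] bond c/1=3/100: DF=(256367/250000 − 3/100·(0))/(1+3/100) = 2489/2500 ≈ 0.995600
step 2 [2y] bond c/1=23/400: DF=(4343509/4000000 − 23/400·(0.995600))/(1+23/400) = 9727/10000 ≈ 0.972700
step 3 [3y] bond c/1=13/200: DF=(2279379/2000000 − 13/200·(0.995600+0.972700))/(1+13/200) = 19/20 ≈ 0.950000
step 4 [4y] swap r/1=674/38509: DF=(1 − 674/38509·(0.995600+0.972700+0.950000))/(1+674/38509) = 4663/5000 ≈ 0.932600
step 5 [5y] zero: DF = P = 1141/1250 ≈ 0.912800
step 6 [6y] bond c/1=33/400: DF=(532743/400000 − 33/400·(0.995600+0.972700+0.950000+0.932600+0.912800))/(1+33/400) = 8673/10000 ≈ 0.867300
step 7 [7y] bond c/1=7/400: DF=(975017/1000000 − 7/400·(0.995600+0.972700+0.950000+0.932600+0.912800+0.867300))/(1+7/400) = 4307/5000 ≈ 0.861400
step 8 [8y] bond c/1=27/400: DF=(214461/160000 − 27/400·(0.995600+0.972700+0.950000+0.932600+0.912800+0.867300+0.861400))/(1+27/400) = 8451/10000 ≈ 0.845100

1 1 2489/2500
2 2 9727/10000
3 3 19/20
4 4 4663/5000
5 5 1141/1250
6 6 8673/10000
7 7 4307/5000
8 8 8451/10000
s(8y) = (1/(8451/10000) − 1)/(8) = 1549/67608 ≈ 2.2911%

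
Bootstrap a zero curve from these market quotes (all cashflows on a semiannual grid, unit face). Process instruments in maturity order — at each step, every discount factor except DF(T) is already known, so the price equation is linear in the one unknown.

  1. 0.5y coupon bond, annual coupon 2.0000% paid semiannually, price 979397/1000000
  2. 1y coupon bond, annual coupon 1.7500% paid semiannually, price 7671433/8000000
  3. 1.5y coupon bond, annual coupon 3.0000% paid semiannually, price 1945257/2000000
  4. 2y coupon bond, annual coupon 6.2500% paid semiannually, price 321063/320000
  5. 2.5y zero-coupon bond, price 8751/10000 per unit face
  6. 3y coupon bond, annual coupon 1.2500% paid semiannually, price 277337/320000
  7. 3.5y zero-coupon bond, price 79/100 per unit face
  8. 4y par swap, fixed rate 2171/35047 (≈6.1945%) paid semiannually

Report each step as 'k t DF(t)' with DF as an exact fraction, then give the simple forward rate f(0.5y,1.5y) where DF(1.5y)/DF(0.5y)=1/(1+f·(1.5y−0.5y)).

step 1 [0.5y] bond c/2=1/100: DF=(979397/1000000 − 1/100·(0))/(1+1/100) = 9697/10000 ≈ 0.969700
step 2 [1y] bond c/2=7/800: DF=(7671433/8000000 − 7/800·(0.969700))/(1+7/800) = 4711/5000 ≈ 0.942200
step 3 [1.5y] bond c/2=3/200: DF=(1945257/2000000 − 3/200·(0.969700+0.942200))/(1+3/200) = 93/100 ≈ 0.930000
step 4 [2y] bond c/2=1/32: DF=(321063/320000 − 1/32·(0.969700+0.942200+0.930000))/(1+1/32) = 2217/2500 ≈ 0.886800
step 5 [2.5y] zero: DF = P = 8751/10000 ≈ 0.875100
step 6 [3y] bond c/2=1/160: DF=(277337/320000 − 1/160·(0.969700+0.942200+0.930000+0.886800+0.875100))/(1+1/160) = 8327/10000 ≈ 0.832700
step 7 [3.5y] zero: DF = P = 79/100 ≈ 0.790000
step 8 [4y] swap r/2=2171/70094: DF=(1 − 2171/70094·(0.969700+0.942200+0.930000+0.886800+0.875100+0.832700+0.790000))/(1+2171/70094) = 7829/10000 ≈ 0.782900

1 1/2 9697/10000
2 1 4711/5000
3 3/2 93/100
4 2 2217/2500
5 5/2 8751/10000
6 3 8327/10000
7 7/2 79/100
8 4 7829/10000
f(0.5y,1.5y) = ((9697/10000)/(93/100) − 1)/(1) = 397/9300 ≈ 4.2688%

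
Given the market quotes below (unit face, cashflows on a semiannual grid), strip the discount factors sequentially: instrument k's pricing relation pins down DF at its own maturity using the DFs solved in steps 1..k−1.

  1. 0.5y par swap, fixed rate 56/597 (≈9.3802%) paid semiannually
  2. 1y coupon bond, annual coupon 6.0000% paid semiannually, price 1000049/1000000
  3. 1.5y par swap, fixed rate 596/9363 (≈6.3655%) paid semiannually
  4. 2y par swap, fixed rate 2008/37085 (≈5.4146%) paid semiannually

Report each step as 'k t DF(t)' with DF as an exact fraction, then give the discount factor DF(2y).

step 1 [0.5y] swap r/2=28/597: DF=(1 − 28/597·(0))/(1+28/597) = 597/625 ≈ 0.955200
step 2 [1y] bond c/2=3/100: DF=(1000049/1000000 − 3/100·(0.955200))/(1+3/100) = 9431/10000 ≈ 0.943100
step 3 [1.5y] swap r/2=298/9363: DF=(1 − 298/9363·(0.955200+0.943100))/(1+298/9363) = 4553/5000 ≈ 0.910600
step 4 [2y] swap r/2=1004/37085: DF=(1 − 1004/37085·(0.955200+0.943100+0.910600))/(1+1004/37085) = 2249/2500 ≈ 0.899600

1 1/2 597/625
2 1 9431/10000
3 3/2 4553/5000
4 2 2249/2500
DF(2y) = 2249/2500 ≈ 0.899600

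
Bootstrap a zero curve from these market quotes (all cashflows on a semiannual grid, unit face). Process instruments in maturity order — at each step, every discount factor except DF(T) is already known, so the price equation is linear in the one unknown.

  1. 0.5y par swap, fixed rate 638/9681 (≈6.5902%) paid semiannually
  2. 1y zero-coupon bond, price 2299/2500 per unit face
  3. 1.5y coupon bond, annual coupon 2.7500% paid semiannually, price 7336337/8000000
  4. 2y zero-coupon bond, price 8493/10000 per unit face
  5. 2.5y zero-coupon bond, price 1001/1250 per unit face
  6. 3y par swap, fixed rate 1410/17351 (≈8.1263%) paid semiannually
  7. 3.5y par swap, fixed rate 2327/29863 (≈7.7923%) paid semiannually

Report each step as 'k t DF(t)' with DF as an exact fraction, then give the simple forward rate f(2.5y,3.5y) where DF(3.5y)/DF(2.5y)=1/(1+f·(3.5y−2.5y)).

1 1/2 9681/10000
2 1 2299/2500
3 3/2 879/1000
4 2 8493/10000
5 5/2 1001/1250
6 3 1577/2000
7 7/2 7673/10000
f(2.5y,3.5y) = ((1001/1250)/(7673/10000) − 1)/(1) = 335/7673 ≈ 4.3660%

step 1 [0.5y] swap r/2=319/9681: DF=(1 − 319/9681·(0))/(1+319/9681) = 9681/10000 ≈ 0.968100
step 2 [1y] zero: DF = P = 2299/2500 ≈ 0.919600
step 3 [1.5y] bond c/2=11/800: DF=(7336337/8000000 − 11/800·(0.968100+0.919600))/(1+11/800) = 879/1000 ≈ 0.879000
step 4 [2y] zero: DF = P = 8493/10000 ≈ 0.849300
step 5 [2.5y] zero: DF = P = 1001/1250 ≈ 0.800800
step 6 [3y] swap r/2=705/17351: DF=(1 − 705/17351·(0.968100+0.919600+0.879000+0.849300+0.800800))/(1+705/17351) = 1577/2000 ≈ 0.788500
step 7 [3.5y] swap r/2=2327/59726: DF=(1 − 2327/59726·(0.968100+0.919600+0.879000+0.849300+0.800800+0.788500))/(1+2327/59726) = 7673/10000 ≈ 0.767300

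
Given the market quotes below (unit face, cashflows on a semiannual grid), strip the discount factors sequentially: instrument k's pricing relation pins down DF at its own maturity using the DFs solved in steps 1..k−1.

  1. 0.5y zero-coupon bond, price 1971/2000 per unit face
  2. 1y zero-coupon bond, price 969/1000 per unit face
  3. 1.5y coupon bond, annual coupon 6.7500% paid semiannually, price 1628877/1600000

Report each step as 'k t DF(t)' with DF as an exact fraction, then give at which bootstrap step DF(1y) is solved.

1 1/2 1971/2000
2 1 969/1000
3 3/2 921/1000
DF(1y) is solved at step 2

step 1 [0.5y] zero: DF = P = 1971/2000 ≈ 0.985500
step 2 [1y] zero: DF = P = 969/1000 ≈ 0.969000
step 3 [1.5y] bond c/2=27/800: DF=(1628877/1600000 − 27/800·(0.985500+0.969000))/(1+27/800) = 921/1000 ≈ 0.921000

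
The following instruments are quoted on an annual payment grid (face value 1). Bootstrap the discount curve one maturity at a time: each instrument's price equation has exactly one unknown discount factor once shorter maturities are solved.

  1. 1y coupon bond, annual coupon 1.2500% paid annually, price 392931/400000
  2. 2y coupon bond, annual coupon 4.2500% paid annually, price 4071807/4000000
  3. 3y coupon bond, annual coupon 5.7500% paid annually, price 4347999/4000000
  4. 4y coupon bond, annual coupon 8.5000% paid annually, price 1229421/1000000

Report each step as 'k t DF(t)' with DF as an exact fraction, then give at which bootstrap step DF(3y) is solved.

step 1 [1y] bond c/1=1/80: DF=(392931/400000 − 1/80·(0))/(1+1/80) = 4851/5000 ≈ 0.970200
step 2 [2y] bond c/1=17/400: DF=(4071807/4000000 − 17/400·(0.970200))/(1+17/400) = 9369/10000 ≈ 0.936900
step 3 [3y] bond c/1=23/400: DF=(4347999/4000000 − 23/400·(0.970200+0.936900))/(1+23/400) = 4621/5000 ≈ 0.924200
step 4 [4y] bond c/1=17/200: DF=(1229421/1000000 − 17/200·(0.970200+0.936900+0.924200))/(1+17/200) = 9113/10000 ≈ 0.911300

1 1 4851/5000
2 2 9369/10000
3 3 4621/5000
4 4 9113/10000
DF(3y) is solved at step 3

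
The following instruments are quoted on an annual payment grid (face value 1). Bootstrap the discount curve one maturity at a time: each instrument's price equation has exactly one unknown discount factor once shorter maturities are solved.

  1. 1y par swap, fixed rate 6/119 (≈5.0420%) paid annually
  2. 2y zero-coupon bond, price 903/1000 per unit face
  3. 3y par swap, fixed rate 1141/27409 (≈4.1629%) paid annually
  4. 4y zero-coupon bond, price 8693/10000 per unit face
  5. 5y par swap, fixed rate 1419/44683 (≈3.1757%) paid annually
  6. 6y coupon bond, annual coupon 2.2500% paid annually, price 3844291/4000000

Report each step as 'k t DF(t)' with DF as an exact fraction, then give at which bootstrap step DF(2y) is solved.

step 1 [1y] swap r/1=6/119: DF=(1 − 6/119·(0))/(1+6/119) = 119/125 ≈ 0.952000
step 2 [2y] zero: DF = P = 903/1000 ≈ 0.903000
step 3 [3y] swap r/1=1141/27409: DF=(1 − 1141/27409·(0.952000+0.903000))/(1+1141/27409) = 8859/10000 ≈ 0.885900
step 4 [4y] zero: DF = P = 8693/10000 ≈ 0.869300
step 5 [5y] swap r/1=1419/44683: DF=(1 − 1419/44683·(0.952000+0.903000+0.885900+0.869300))/(1+1419/44683) = 8581/10000 ≈ 0.858100
step 6 [6y] bond c/1=9/400: DF=(3844291/4000000 − 9/400·(0.952000+0.903000+0.885900+0.869300+0.858100))/(1+9/400) = 526/625 ≈ 0.841600

1 1 119/125
2 2 903/1000
3 3 8859/10000
4 4 8693/10000
5 5 8581/10000
6 6 526/625
DF(2y) is solved at step 2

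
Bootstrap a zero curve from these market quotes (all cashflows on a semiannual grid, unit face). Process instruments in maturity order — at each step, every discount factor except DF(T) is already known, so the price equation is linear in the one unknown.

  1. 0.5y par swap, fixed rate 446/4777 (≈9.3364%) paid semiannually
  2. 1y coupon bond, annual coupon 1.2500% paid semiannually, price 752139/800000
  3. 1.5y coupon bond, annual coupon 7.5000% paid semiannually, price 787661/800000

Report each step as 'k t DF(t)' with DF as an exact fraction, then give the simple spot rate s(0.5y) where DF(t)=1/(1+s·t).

step 1 [0.5y] swap r/2=223/4777: DF=(1 − 223/4777·(0))/(1+223/4777) = 4777/5000 ≈ 0.955400
step 2 [1y] bond c/2=1/160: DF=(752139/800000 − 1/160·(0.955400))/(1+1/160) = 2321/2500 ≈ 0.928400
step 3 [1.5y] bond c/2=3/80: DF=(787661/800000 − 3/80·(0.955400+0.928400))/(1+3/80) = 8809/10000 ≈ 0.880900

1 1/2 4777/5000
2 1 2321/2500
3 3/2 8809/10000
s(0.5y) = (1/(4777/5000) − 1)/(1/2) = 446/4777 ≈ 9.3364%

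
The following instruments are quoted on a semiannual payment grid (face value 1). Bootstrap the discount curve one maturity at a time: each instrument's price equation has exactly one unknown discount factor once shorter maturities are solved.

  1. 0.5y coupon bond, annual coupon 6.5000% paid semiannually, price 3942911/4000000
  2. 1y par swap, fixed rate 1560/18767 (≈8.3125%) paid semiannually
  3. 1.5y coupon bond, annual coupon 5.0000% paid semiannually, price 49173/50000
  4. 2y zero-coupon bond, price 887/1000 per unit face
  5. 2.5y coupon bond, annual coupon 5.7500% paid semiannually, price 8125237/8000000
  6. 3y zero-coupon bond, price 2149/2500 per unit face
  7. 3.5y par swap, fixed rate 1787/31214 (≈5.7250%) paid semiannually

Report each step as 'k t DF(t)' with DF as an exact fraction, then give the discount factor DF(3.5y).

step 1 [0.5y] bond c/2=13/400: DF=(3942911/4000000 − 13/400·(0))/(1+13/400) = 9547/10000 ≈ 0.954700
step 2 [1y] swap r/2=780/18767: DF=(1 − 780/18767·(0.954700))/(1+780/18767) = 461/500 ≈ 0.922000
step 3 [1.5y] bond c/2=1/40: DF=(49173/50000 − 1/40·(0.954700+0.922000))/(1+1/40) = 9137/10000 ≈ 0.913700
step 4 [2y] zero: DF = P = 887/1000 ≈ 0.887000
step 5 [2.5y] bond c/2=23/800: DF=(8125237/8000000 − 23/800·(0.954700+0.922000+0.913700+0.887000))/(1+23/800) = 1769/2000 ≈ 0.884500
step 6 [3y] zero: DF = P = 2149/2500 ≈ 0.859600
step 7 [3.5y] swap r/2=1787/62428: DF=(1 − 1787/62428·(0.954700+0.922000+0.913700+0.887000+0.884500+0.859600))/(1+1787/62428) = 8213/10000 ≈ 0.821300

1 1/2 9547/10000
2 1 461/500
3 3/2 9137/10000
4 2 887/1000
5 5/2 1769/2000
6 3 2149/2500
7 7/2 8213/10000
DF(3.5y) = 8213/10000 ≈ 0.821300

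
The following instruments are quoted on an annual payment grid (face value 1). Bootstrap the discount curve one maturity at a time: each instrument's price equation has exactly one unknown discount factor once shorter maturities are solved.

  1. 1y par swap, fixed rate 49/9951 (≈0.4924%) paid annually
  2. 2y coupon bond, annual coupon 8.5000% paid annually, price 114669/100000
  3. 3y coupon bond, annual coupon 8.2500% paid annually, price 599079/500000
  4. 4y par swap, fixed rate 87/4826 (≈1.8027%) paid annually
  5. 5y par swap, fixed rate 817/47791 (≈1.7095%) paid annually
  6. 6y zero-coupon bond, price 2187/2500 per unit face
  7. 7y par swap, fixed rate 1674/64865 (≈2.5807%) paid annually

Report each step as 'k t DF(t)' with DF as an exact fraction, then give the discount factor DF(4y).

1 1 9951/10000
2 2 9789/10000
3 3 2391/2500
4 4 1163/1250
5 5 9183/10000
6 6 2187/2500
7 7 4163/5000
DF(4y) = 1163/1250 ≈ 0.930400

step 1 [1y] swap r/1=49/9951: DF=(1 − 49/9951·(0))/(1+49/9951) = 9951/10000 ≈ 0.995100
step 2 [2y] bond c/1=17/200: DF=(114669/100000 − 17/200·(0.995100))/(1+17/200) = 9789/10000 ≈ 0.978900
step 3 [3y] bond c/1=33/400: DF=(599079/500000 − 33/400·(0.995100+0.978900))/(1+33/400) = 2391/2500 ≈ 0.956400
step 4 [4y] swap r/1=87/4826: DF=(1 − 87/4826·(0.995100+0.978900+0.956400))/(1+87/4826) = 1163/1250 ≈ 0.930400
step 5 [5y] swap r/1=817/47791: DF=(1 − 817/47791·(0.995100+0.978900+0.956400+0.930400))/(1+817/47791) = 9183/10000 ≈ 0.918300
step 6 [6y] zero: DF = P = 2187/2500 ≈ 0.874800
step 7 [7y] swap r/1=1674/64865: DF=(1 − 1674/64865·(0.995100+0.978900+0.956400+0.930400+0.918300+0.874800))/(1+1674/64865) = 4163/5000 ≈ 0.832600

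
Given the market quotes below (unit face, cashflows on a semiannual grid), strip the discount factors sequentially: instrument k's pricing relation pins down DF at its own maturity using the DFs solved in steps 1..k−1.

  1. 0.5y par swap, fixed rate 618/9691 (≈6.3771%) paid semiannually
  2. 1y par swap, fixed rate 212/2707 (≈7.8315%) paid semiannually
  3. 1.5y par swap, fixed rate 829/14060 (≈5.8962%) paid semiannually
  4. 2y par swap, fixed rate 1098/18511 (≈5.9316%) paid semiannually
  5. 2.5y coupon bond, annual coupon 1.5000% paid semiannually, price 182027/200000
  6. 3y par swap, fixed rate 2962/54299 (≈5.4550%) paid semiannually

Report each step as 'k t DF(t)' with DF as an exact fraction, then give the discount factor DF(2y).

1 1/2 9691/10000
2 1 4629/5000
3 3/2 9171/10000
4 2 4451/5000
5 5/2 4379/5000
6 3 8519/10000
DF(2y) = 4451/5000 ≈ 0.890200

step 1 [0.5y] swap r/2=309/9691: DF=(1 − 309/9691·(0))/(1+309/9691) = 9691/10000 ≈ 0.969100
step 2 [1y] swap r/2=106/2707: DF=(1 − 106/2707·(0.969100))/(1+106/2707) = 4629/5000 ≈ 0.925800
step 3 [1.5y] swap r/2=829/28120: DF=(1 − 829/28120·(0.969100+0.925800))/(1+829/28120) = 9171/10000 ≈ 0.917100
step 4 [2y] swap r/2=549/18511: DF=(1 − 549/18511·(0.969100+0.925800+0.917100))/(1+549/18511) = 4451/5000 ≈ 0.890200
step 5 [2.5y] bond c/2=3/400: DF=(182027/200000 − 3/400·(0.969100+0.925800+0.917100+0.890200))/(1+3/400) = 4379/5000 ≈ 0.875800
step 6 [3y] swap r/2=1481/54299: DF=(1 − 1481/54299·(0.969100+0.925800+0.917100+0.890200+0.875800))/(1+1481/54299) = 8519/10000 ≈ 0.851900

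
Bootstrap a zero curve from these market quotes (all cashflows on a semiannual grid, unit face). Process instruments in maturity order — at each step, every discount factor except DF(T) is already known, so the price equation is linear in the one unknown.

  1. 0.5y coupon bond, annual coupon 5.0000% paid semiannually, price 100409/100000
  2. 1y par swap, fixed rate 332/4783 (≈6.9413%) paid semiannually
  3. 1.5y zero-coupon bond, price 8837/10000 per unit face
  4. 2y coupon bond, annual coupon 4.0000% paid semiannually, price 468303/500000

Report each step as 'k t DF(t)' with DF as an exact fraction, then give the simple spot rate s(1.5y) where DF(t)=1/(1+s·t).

step 1 [0.5y] bond c/2=1/40: DF=(100409/100000 − 1/40·(0))/(1+1/40) = 2449/2500 ≈ 0.979600
step 2 [1y] swap r/2=166/4783: DF=(1 − 166/4783·(0.979600))/(1+166/4783) = 1167/1250 ≈ 0.933600
step 3 [1.5y] zero: DF = P = 8837/10000 ≈ 0.883700
step 4 [2y] bond c/2=1/50: DF=(468303/500000 − 1/50·(0.979600+0.933600+0.883700))/(1+1/50) = 4317/5000 ≈ 0.863400

1 1/2 2449/2500
2 1 1167/1250
3 3/2 8837/10000
4 2 4317/5000
s(1.5y) = (1/(8837/10000) − 1)/(3/2) = 2326/26511 ≈ 8.7737%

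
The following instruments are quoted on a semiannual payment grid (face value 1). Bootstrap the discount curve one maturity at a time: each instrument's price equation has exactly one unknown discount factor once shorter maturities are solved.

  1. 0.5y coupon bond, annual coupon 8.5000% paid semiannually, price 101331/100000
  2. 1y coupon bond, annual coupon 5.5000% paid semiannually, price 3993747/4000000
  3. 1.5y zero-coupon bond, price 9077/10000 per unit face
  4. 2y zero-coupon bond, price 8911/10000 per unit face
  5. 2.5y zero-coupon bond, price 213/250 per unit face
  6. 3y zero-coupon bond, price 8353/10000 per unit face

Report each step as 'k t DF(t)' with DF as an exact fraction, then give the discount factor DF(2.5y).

step 1 [0.5y] bond c/2=17/400: DF=(101331/100000 − 17/400·(0))/(1+17/400) = 243/250 ≈ 0.972000
step 2 [1y] bond c/2=11/400: DF=(3993747/4000000 − 11/400·(0.972000))/(1+11/400) = 9457/10000 ≈ 0.945700
step 3 [1.5y] zero: DF = P = 9077/10000 ≈ 0.907700
step 4 [2y] zero: DF = P = 8911/10000 ≈ 0.891100
step 5 [2.5y] zero: DF = P = 213/250 ≈ 0.852000
step 6 [3y] zero: DF = P = 8353/10000 ≈ 0.835300

1 1/2 243/250
2 1 9457/10000
3 3/2 9077/10000
4 2 8911/10000
5 5/2 213/250
6 3 8353/10000
DF(2.5y) = 213/250 ≈ 0.852000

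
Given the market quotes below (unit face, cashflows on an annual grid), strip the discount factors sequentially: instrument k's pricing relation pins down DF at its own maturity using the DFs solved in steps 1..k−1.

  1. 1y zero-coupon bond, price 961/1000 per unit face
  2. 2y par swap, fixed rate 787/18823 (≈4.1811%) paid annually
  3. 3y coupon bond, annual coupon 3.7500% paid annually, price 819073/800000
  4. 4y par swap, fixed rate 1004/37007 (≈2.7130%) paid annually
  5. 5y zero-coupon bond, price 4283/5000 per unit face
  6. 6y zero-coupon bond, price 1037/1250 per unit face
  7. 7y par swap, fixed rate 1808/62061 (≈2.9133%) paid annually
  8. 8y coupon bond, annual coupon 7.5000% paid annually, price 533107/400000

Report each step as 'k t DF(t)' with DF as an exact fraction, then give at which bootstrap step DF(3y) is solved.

1 1 961/1000
2 2 9213/10000
3 3 2297/2500
4 4 2249/2500
5 5 4283/5000
6 6 1037/1250
7 7 512/625
8 8 2017/2500
DF(3y) is solved at step 3

step 1 [1y] zero: DF = P = 961/1000 ≈ 0.961000
step 2 [2y] swap r/1=787/18823: DF=(1 − 787/18823·(0.961000))/(1+787/18823) = 9213/10000 ≈ 0.921300
step 3 [3y] bond c/1=3/80: DF=(819073/800000 − 3/80·(0.961000+0.921300))/(1+3/80) = 2297/2500 ≈ 0.918800
step 4 [4y] swap r/1=1004/37007: DF=(1 − 1004/37007·(0.961000+0.921300+0.918800))/(1+1004/37007) = 2249/2500 ≈ 0.899600
step 5 [5y] zero: DF = P = 4283/5000 ≈ 0.856600
step 6 [6y] zero: DF = P = 1037/1250 ≈ 0.829600
step 7 [7y] swap r/1=1808/62061: DF=(1 − 1808/62061·(0.961000+0.921300+0.918800+0.899600+0.856600+0.829600))/(1+1808/62061) = 512/625 ≈ 0.819200
step 8 [8y] bond c/1=3/40: DF=(533107/400000 − 3/40·(0.961000+0.921300+0.918800+0.899600+0.856600+0.829600+0.819200))/(1+3/40) = 2017/2500 ≈ 0.806800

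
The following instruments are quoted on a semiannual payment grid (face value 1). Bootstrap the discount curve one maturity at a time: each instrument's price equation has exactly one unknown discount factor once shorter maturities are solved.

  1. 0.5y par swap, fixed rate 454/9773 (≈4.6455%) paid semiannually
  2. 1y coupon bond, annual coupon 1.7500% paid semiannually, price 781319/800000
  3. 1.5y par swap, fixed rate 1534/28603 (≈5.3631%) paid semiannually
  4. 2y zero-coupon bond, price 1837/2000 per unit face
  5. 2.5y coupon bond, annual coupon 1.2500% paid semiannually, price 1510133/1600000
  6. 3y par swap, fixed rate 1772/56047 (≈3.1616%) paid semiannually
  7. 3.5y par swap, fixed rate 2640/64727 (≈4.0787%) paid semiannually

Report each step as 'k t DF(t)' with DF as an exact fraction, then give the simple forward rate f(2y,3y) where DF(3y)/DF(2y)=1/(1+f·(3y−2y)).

1 1/2 9773/10000
2 1 9597/10000
3 3/2 9233/10000
4 2 1837/2000
5 5/2 1829/2000
6 3 4557/5000
7 7/2 217/250
f(2y,3y) = ((1837/2000)/(4557/5000) − 1)/(1) = 71/9114 ≈ 0.7790%

step 1 [0.5y] swap r/2=227/9773: DF=(1 − 227/9773·(0))/(1+227/9773) = 9773/10000 ≈ 0.977300
step 2 [1y] bond c/2=7/800: DF=(781319/800000 − 7/800·(0.977300))/(1+7/800) = 9597/10000 ≈ 0.959700
step 3 [1.5y] swap r/2=767/28603: DF=(1 − 767/28603·(0.977300+0.959700))/(1+767/28603) = 9233/10000 ≈ 0.923300
step 4 [2y] zero: DF = P = 1837/2000 ≈ 0.918500
step 5 [2.5y] bond c/2=1/160: DF=(1510133/1600000 − 1/160·(0.977300+0.959700+0.923300+0.918500))/(1+1/160) = 1829/2000 ≈ 0.914500
step 6 [3y] swap r/2=886/56047: DF=(1 − 886/56047·(0.977300+0.959700+0.923300+0.918500+0.914500))/(1+886/56047) = 4557/5000 ≈ 0.911400
step 7 [3.5y] swap r/2=1320/64727: DF=(1 − 1320/64727·(0.977300+0.959700+0.923300+0.918500+0.914500+0.911400))/(1+1320/64727) = 217/250 ≈ 0.868000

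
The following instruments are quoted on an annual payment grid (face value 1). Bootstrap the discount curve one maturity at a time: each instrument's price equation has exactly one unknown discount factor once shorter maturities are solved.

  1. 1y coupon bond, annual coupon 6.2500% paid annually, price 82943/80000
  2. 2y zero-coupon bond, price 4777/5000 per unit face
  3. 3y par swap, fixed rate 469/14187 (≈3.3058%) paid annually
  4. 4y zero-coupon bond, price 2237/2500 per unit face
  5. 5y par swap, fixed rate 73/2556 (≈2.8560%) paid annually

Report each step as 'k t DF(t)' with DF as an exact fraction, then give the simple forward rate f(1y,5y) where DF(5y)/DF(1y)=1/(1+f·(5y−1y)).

step 1 [1y] bond c/1=1/16: DF=(82943/80000 − 1/16·(0))/(1+1/16) = 4879/5000 ≈ 0.975800
step 2 [2y] zero: DF = P = 4777/5000 ≈ 0.955400
step 3 [3y] swap r/1=469/14187: DF=(1 − 469/14187·(0.975800+0.955400))/(1+469/14187) = 4531/5000 ≈ 0.906200
step 4 [4y] zero: DF = P = 2237/2500 ≈ 0.894800
step 5 [5y] swap r/1=73/2556: DF=(1 − 73/2556·(0.975800+0.955400+0.906200+0.894800))/(1+73/2556) = 4343/5000 ≈ 0.868600

1 1 4879/5000
2 2 4777/5000
3 3 4531/5000
4 4 2237/2500
5 5 4343/5000
f(1y,5y) = ((4879/5000)/(4343/5000) − 1)/(4) = 134/4343 ≈ 3.0854%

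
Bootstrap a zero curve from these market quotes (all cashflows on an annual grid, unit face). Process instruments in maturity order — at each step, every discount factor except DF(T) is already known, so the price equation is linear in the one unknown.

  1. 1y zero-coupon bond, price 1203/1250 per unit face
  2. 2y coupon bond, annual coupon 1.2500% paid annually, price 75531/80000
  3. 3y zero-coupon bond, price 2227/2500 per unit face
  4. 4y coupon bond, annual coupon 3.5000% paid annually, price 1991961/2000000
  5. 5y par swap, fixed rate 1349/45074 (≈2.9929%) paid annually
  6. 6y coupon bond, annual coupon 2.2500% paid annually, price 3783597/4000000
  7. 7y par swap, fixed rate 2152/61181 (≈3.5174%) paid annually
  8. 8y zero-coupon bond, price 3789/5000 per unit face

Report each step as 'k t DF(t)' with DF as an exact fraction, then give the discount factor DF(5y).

1 1 1203/1250
2 2 4603/5000
3 3 2227/2500
4 4 1737/2000
5 5 8651/10000
6 6 8259/10000
7 7 981/1250
8 8 3789/5000
DF(5y) = 8651/10000 ≈ 0.865100

step 1 [1y] zero: DF = P = 1203/1250 ≈ 0.962400
step 2 [2y] bond c/1=1/80: DF=(75531/80000 − 1/80·(0.962400))/(1+1/80) = 4603/5000 ≈ 0.920600
step 3 [3y] zero: DF = P = 2227/2500 ≈ 0.890800
step 4 [4y] bond c/1=7/200: DF=(1991961/2000000 − 7/200·(0.962400+0.920600+0.890800))/(1+7/200) = 1737/2000 ≈ 0.868500
step 5 [5y] swap r/1=1349/45074: DF=(1 − 1349/45074·(0.962400+0.920600+0.890800+0.868500))/(1+1349/45074) = 8651/10000 ≈ 0.865100
step 6 [6y] bond c/1=9/400: DF=(3783597/4000000 − 9/400·(0.962400+0.920600+0.890800+0.868500+0.865100))/(1+9/400) = 8259/10000 ≈ 0.825900
step 7 [7y] swap r/1=2152/61181: DF=(1 − 2152/61181·(0.962400+0.920600+0.890800+0.868500+0.865100+0.825900))/(1+2152/61181) = 981/1250 ≈ 0.784800
step 8 [8y] zero: DF = P = 3789/5000 ≈ 0.757800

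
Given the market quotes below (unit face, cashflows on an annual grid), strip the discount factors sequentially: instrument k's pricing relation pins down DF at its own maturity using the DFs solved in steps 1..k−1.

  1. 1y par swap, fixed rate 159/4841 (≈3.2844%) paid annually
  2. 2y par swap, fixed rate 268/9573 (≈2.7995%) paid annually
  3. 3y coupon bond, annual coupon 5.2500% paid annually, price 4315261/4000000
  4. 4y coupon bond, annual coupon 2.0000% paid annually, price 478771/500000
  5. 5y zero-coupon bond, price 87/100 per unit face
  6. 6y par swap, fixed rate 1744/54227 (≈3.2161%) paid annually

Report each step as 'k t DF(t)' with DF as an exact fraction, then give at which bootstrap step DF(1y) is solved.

step 1 [1y] swap r/1=159/4841: DF=(1 − 159/4841·(0))/(1+159/4841) = 4841/5000 ≈ 0.968200
step 2 [2y] swap r/1=268/9573: DF=(1 − 268/9573·(0.968200))/(1+268/9573) = 1183/1250 ≈ 0.946400
step 3 [3y] bond c/1=21/400: DF=(4315261/4000000 − 21/400·(0.968200+0.946400))/(1+21/400) = 1859/2000 ≈ 0.929500
step 4 [4y] bond c/1=1/50: DF=(478771/500000 − 1/50·(0.968200+0.946400+0.929500))/(1+1/50) = 883/1000 ≈ 0.883000
step 5 [5y] zero: DF = P = 87/100 ≈ 0.870000
step 6 [6y] swap r/1=1744/54227: DF=(1 − 1744/54227·(0.968200+0.946400+0.929500+0.883000+0.870000))/(1+1744/54227) = 516/625 ≈ 0.825600

1 1 4841/5000
2 2 1183/1250
3 3 1859/2000
4 4 883/1000
5 5 87/100
6 6 516/625
DF(1y) is solved at step 1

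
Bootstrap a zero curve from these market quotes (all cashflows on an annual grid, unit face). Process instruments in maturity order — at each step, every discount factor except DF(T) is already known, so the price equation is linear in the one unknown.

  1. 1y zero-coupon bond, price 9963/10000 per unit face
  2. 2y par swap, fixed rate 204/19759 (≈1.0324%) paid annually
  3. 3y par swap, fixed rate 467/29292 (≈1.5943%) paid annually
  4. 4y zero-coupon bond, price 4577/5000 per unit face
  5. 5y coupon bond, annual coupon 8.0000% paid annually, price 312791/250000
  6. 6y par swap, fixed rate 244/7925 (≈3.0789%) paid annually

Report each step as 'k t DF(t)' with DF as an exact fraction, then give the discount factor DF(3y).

step 1 [1y] zero: DF = P = 9963/10000 ≈ 0.996300
step 2 [2y] swap r/1=204/19759: DF=(1 − 204/19759·(0.996300))/(1+204/19759) = 2449/2500 ≈ 0.979600
step 3 [3y] swap r/1=467/29292: DF=(1 − 467/29292·(0.996300+0.979600))/(1+467/29292) = 9533/10000 ≈ 0.953300
step 4 [4y] zero: DF = P = 4577/5000 ≈ 0.915400
step 5 [5y] bond c/1=2/25: DF=(312791/250000 − 2/25·(0.996300+0.979600+0.953300+0.915400))/(1+2/25) = 8737/10000 ≈ 0.873700
step 6 [6y] swap r/1=244/7925: DF=(1 − 244/7925·(0.996300+0.979600+0.953300+0.915400+0.873700))/(1+244/7925) = 2073/2500 ≈ 0.829200

1 1 9963/10000
2 2 2449/2500
3 3 9533/10000
4 4 4577/5000
5 5 8737/10000
6 6 2073/2500
DF(3y) = 9533/10000 ≈ 0.953300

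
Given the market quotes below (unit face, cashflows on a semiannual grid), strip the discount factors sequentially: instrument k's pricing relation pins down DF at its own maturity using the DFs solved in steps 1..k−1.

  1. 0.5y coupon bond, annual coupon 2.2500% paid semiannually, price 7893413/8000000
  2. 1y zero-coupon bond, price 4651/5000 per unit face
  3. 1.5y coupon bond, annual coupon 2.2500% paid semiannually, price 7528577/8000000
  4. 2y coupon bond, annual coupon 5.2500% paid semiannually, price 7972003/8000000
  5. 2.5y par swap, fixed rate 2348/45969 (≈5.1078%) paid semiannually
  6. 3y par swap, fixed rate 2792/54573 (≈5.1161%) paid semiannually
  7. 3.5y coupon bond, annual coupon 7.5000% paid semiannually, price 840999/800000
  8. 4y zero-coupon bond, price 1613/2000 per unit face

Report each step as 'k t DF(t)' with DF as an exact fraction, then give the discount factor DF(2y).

step 1 [0.5y] bond c/2=9/800: DF=(7893413/8000000 − 9/800·(0))/(1+9/800) = 9757/10000 ≈ 0.975700
step 2 [1y] zero: DF = P = 4651/5000 ≈ 0.930200
step 3 [1.5y] bond c/2=9/800: DF=(7528577/8000000 − 9/800·(0.975700+0.930200))/(1+9/800) = 4547/5000 ≈ 0.909400
step 4 [2y] bond c/2=21/800: DF=(7972003/8000000 − 21/800·(0.975700+0.930200+0.909400))/(1+21/800) = 899/1000 ≈ 0.899000
step 5 [2.5y] swap r/2=1174/45969: DF=(1 − 1174/45969·(0.975700+0.930200+0.909400+0.899000))/(1+1174/45969) = 4413/5000 ≈ 0.882600
step 6 [3y] swap r/2=1396/54573: DF=(1 − 1396/54573·(0.975700+0.930200+0.909400+0.899000+0.882600))/(1+1396/54573) = 2151/2500 ≈ 0.860400
step 7 [3.5y] bond c/2=3/80: DF=(840999/800000 − 3/80·(0.975700+0.930200+0.909400+0.899000+0.882600+0.860400))/(1+3/80) = 102/125 ≈ 0.816000
step 8 [4y] zero: DF = P = 1613/2000 ≈ 0.806500

1 1/2 9757/10000
2 1 4651/5000
3 3/2 4547/5000
4 2 899/1000
5 5/2 4413/5000
6 3 2151/2500
7 7/2 102/125
8 4 1613/2000
DF(2y) = 899/1000 ≈ 0.899000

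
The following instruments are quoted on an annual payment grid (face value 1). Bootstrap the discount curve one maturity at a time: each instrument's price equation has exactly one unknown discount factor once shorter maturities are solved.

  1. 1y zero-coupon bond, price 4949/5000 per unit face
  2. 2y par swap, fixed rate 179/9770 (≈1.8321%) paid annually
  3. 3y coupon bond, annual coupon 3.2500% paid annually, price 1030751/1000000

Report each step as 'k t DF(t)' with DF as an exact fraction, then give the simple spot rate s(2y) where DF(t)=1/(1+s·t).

step 1 [1y] zero: DF = P = 4949/5000 ≈ 0.989800
step 2 [2y] swap r/1=179/9770: DF=(1 − 179/9770·(0.989800))/(1+179/9770) = 4821/5000 ≈ 0.964200
step 3 [3y] bond c/1=13/400: DF=(1030751/1000000 − 13/400·(0.989800+0.964200))/(1+13/400) = 1171/1250 ≈ 0.936800

1 1 4949/5000
2 2 4821/5000
3 3 1171/1250
s(2y) = (1/(4821/5000) − 1)/(2) = 179/9642 ≈ 1.8565%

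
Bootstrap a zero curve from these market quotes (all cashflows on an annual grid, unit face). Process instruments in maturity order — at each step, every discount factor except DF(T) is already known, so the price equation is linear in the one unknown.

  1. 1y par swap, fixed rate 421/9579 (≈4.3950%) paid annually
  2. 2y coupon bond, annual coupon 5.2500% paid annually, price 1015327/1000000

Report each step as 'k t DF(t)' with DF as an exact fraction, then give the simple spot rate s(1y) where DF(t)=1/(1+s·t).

1 1 9579/10000
2 2 9169/10000
s(1y) = (1/(9579/10000) − 1)/(1) = 421/9579 ≈ 4.3950%

step 1 [1y] swap r/1=421/9579: DF=(1 − 421/9579·(0))/(1+421/9579) = 9579/10000 ≈ 0.957900
step 2 [2y] bond c/1=21/400: DF=(1015327/1000000 − 21/400·(0.957900))/(1+21/400) = 9169/10000 ≈ 0.916900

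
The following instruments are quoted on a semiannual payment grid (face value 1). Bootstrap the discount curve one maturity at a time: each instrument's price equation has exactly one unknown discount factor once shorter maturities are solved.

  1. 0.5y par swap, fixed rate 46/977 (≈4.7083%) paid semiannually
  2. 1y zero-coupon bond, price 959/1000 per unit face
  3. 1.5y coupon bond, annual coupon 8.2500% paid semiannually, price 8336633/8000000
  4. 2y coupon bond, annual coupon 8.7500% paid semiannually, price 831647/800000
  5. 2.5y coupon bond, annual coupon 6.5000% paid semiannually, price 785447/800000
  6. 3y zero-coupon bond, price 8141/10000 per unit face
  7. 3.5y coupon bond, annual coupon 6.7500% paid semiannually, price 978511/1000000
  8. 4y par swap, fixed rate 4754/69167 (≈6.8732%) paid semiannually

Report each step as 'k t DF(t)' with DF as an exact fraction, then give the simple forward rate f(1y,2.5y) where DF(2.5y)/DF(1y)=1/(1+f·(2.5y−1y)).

step 1 [0.5y] swap r/2=23/977: DF=(1 − 23/977·(0))/(1+23/977) = 977/1000 ≈ 0.977000
step 2 [1y] zero: DF = P = 959/1000 ≈ 0.959000
step 3 [1.5y] bond c/2=33/800: DF=(8336633/8000000 − 33/800·(0.977000+0.959000))/(1+33/800) = 9241/10000 ≈ 0.924100
step 4 [2y] bond c/2=7/160: DF=(831647/800000 − 7/160·(0.977000+0.959000+0.924100))/(1+7/160) = 8761/10000 ≈ 0.876100
step 5 [2.5y] bond c/2=13/400: DF=(785447/800000 − 13/400·(0.977000+0.959000+0.924100+0.876100))/(1+13/400) = 8333/10000 ≈ 0.833300
step 6 [3y] zero: DF = P = 8141/10000 ≈ 0.814100
step 7 [3.5y] bond c/2=27/800: DF=(978511/1000000 − 27/800·(0.977000+0.959000+0.924100+0.876100+0.833300+0.814100))/(1+27/800) = 1927/2500 ≈ 0.770800
step 8 [4y] swap r/2=2377/69167: DF=(1 − 2377/69167·(0.977000+0.959000+0.924100+0.876100+0.833300+0.814100+0.770800))/(1+2377/69167) = 7623/10000 ≈ 0.762300

1 1/2 977/1000
2 1 959/1000
3 3/2 9241/10000
4 2 8761/10000
5 5/2 8333/10000
6 3 8141/10000
7 7/2 1927/2500
8 4 7623/10000
f(1y,2.5y) = ((959/1000)/(8333/10000) − 1)/(3/2) = 838/8333 ≈ 10.0564%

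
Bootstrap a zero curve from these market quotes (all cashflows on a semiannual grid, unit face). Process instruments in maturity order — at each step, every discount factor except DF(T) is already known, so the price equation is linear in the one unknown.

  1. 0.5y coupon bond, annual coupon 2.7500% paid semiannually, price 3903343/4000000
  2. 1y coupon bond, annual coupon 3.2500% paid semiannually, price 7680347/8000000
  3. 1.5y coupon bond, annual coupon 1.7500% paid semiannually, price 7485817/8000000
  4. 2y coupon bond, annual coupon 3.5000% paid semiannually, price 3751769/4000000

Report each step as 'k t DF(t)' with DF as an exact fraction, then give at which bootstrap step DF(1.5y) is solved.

step 1 [0.5y] bond c/2=11/800: DF=(3903343/4000000 − 11/800·(0))/(1+11/800) = 4813/5000 ≈ 0.962600
step 2 [1y] bond c/2=13/800: DF=(7680347/8000000 − 13/800·(0.962600))/(1+13/800) = 9293/10000 ≈ 0.929300
step 3 [1.5y] bond c/2=7/800: DF=(7485817/8000000 − 7/800·(0.962600+0.929300))/(1+7/800) = 1139/1250 ≈ 0.911200
step 4 [2y] bond c/2=7/400: DF=(3751769/4000000 − 7/400·(0.962600+0.929300+0.911200))/(1+7/400) = 546/625 ≈ 0.873600

1 1/2 4813/5000
2 1 9293/10000
3 3/2 1139/1250
4 2 546/625
DF(1.5y) is solved at step 3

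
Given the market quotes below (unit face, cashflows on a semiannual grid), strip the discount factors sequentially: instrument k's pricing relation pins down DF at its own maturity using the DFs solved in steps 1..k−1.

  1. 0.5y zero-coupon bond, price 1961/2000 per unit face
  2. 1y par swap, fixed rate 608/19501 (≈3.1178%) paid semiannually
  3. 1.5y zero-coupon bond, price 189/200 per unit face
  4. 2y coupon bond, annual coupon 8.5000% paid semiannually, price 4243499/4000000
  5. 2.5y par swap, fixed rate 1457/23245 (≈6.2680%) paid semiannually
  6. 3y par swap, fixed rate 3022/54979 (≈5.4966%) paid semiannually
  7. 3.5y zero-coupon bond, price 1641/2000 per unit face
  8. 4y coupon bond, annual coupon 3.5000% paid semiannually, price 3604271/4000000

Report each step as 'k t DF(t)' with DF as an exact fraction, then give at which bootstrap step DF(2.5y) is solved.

step 1 [0.5y] zero: DF = P = 1961/2000 ≈ 0.980500
step 2 [1y] swap r/2=304/19501: DF=(1 − 304/19501·(0.980500))/(1+304/19501) = 606/625 ≈ 0.969600
step 3 [1.5y] zero: DF = P = 189/200 ≈ 0.945000
step 4 [2y] bond c/2=17/400: DF=(4243499/4000000 − 17/400·(0.980500+0.969600+0.945000))/(1+17/400) = 2249/2500 ≈ 0.899600
step 5 [2.5y] swap r/2=1457/46490: DF=(1 − 1457/46490·(0.980500+0.969600+0.945000+0.899600))/(1+1457/46490) = 8543/10000 ≈ 0.854300
step 6 [3y] swap r/2=1511/54979: DF=(1 − 1511/54979·(0.980500+0.969600+0.945000+0.899600+0.854300))/(1+1511/54979) = 8489/10000 ≈ 0.848900
step 7 [3.5y] zero: DF = P = 1641/2000 ≈ 0.820500
step 8 [4y] bond c/2=7/400: DF=(3604271/4000000 − 7/400·(0.980500+0.969600+0.945000+0.899600+0.854300+0.848900+0.820500))/(1+7/400) = 7769/10000 ≈ 0.776900

1 1/2 1961/2000
2 1 606/625
3 3/2 189/200
4 2 2249/2500
5 5/2 8543/10000
6 3 8489/10000
7 7/2 1641/2000
8 4 7769/10000
DF(2.5y) is solved at step 5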